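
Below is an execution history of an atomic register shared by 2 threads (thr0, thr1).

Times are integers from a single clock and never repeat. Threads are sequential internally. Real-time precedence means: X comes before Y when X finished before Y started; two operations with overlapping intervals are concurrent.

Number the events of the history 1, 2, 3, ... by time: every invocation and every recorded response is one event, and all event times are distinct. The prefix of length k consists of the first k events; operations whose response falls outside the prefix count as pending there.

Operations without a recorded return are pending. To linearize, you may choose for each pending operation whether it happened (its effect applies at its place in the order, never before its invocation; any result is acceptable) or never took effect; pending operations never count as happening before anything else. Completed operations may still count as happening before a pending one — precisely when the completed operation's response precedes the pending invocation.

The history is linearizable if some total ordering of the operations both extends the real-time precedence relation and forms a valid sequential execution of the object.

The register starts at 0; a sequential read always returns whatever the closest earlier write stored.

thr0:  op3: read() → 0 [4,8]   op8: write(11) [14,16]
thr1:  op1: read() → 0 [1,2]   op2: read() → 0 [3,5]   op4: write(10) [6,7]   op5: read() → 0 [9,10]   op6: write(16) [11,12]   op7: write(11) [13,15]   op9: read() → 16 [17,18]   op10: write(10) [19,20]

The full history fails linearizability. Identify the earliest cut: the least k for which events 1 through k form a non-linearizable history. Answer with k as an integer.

events 1..9 are still linearizable — one witness is op1, op2, op3, op4:
step 1: op1 read() → 0 — value 0
step 2: op2 read() → 0 — value 0
step 3: op3 read() → 0 — value 0
step 4: op4 write(10) — value 10
once event 10 joins (op5's response, time 10), exhaustive search finds no witness
one such order, op1, op2, op3, op4, op5, breaks at step 5 where op5 read() → 0 is illegal
one such order, op1, op2, op4, op3, op5, breaks at step 4 where op3 read() → 0 is illegal

10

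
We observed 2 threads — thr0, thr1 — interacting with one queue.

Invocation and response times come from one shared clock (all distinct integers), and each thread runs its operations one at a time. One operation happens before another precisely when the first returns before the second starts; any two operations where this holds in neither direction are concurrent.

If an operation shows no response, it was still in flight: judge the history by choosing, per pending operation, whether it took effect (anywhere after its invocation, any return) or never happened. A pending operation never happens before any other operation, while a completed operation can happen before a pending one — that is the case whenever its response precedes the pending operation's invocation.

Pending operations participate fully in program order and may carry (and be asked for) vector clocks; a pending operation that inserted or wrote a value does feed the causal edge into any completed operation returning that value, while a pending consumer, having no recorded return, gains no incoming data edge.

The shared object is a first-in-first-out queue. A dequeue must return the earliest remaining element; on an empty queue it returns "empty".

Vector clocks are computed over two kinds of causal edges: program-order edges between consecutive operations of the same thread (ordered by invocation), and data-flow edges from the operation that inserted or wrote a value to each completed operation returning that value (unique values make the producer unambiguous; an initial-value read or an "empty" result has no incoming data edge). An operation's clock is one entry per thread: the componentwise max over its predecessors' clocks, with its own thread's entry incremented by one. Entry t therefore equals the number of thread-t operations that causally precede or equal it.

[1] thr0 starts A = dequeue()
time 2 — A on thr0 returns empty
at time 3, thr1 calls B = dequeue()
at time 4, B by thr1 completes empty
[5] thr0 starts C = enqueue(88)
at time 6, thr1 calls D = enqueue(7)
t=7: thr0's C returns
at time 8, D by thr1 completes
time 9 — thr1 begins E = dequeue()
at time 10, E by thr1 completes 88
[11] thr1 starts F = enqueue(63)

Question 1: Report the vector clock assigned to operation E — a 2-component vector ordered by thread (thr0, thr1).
VC(B, invoked at 3): no causal predecessors; +1 on thr1 → (0, 1)
VC(A, invoked at 1): no causal predecessors; +1 on thr0 → (1, 0)
VC(D, invoked at 6): max of VC(B)=(0, 1), then +1 on thread thr1 → (0, 2)
VC(C, invoked at 5): max of VC(A)=(1, 0), then +1 on thread thr0 → (2, 0)
VC(E, invoked at 9): max of VC(C)=(2, 0), VC(D)=(0, 2), then +1 on thread thr1 → (2, 3)
VC(F, invoked at 11): max of VC(E)=(2, 3), then +1 on thread thr1 → (2, 4)
target: VC(E) = (2, 3)

(2, 3)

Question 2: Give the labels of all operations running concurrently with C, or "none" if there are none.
C spans [5,7]; an op avoiding the whole window 5..7 is ordered, any other is concurrent
A [1,2]: before
B [3,4]: before
D [6,8]: concurrent
E [9,10]: after
F [11,…): after

D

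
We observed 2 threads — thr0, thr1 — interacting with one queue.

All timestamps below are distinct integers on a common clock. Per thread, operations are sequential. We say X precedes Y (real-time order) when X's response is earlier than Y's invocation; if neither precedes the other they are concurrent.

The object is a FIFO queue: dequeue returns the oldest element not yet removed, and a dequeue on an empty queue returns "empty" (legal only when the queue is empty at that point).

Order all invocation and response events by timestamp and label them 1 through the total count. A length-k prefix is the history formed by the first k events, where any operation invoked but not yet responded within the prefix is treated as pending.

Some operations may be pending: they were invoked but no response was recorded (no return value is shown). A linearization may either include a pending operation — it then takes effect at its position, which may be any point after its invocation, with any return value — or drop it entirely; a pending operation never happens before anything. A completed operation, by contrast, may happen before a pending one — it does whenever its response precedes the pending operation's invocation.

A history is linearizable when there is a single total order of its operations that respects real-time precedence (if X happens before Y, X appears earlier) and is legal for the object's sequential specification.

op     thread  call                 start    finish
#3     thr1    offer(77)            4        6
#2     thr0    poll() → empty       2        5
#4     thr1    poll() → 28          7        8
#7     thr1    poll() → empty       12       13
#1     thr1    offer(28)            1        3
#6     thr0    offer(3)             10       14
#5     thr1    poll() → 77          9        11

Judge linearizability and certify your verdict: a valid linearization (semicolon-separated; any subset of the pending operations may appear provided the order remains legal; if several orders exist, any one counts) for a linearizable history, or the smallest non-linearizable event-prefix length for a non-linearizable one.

after step 1 (#2 poll() → empty): queue <>
after step 2 (#1 offer(28)): queue <28>
after step 3 (#3 offer(77)): queue <28,77>
after step 4 (#4 poll() → 28): queue <77>
after step 5 (#5 poll() → 77): queue <>
after step 6 (#7 poll() → empty): queue <>
after step 7 (#6 offer(3)): queue <3>

linearizable — witness: #2; #1; #3; #4; #5; #7; #6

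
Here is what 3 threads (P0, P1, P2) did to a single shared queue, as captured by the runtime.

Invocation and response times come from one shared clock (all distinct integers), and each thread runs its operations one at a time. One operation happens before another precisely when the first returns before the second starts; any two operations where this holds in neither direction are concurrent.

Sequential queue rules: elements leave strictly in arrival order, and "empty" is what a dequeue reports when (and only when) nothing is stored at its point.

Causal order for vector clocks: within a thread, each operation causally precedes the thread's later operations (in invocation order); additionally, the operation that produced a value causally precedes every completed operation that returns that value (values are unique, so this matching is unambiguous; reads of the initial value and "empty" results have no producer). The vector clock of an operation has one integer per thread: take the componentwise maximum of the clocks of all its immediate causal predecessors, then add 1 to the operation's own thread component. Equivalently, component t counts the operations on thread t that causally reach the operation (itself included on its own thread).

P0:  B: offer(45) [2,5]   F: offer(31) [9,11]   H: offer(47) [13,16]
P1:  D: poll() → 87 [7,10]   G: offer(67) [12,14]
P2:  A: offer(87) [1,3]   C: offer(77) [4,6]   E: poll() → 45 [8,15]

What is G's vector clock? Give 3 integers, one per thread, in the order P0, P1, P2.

(0, 2, 1)

no predecessors for A (invoked 1): P2 increments from zero → (0, 0, 1)
no predecessors for B (invoked 2): P0 increments from zero → (1, 0, 0)
C, invoked 4, takes VC(A)=(0, 0, 1) under max, adds 1 for P2 → (0, 0, 2)
D, invoked 7, takes VC(A)=(0, 0, 1) under max, adds 1 for P1 → (0, 1, 1)
F, invoked 9, takes VC(B)=(1, 0, 0) under max, adds 1 for P0 → (2, 0, 0)
G, invoked 12, takes VC(D)=(0, 1, 1) under max, adds 1 for P1 → (0, 2, 1)
H, invoked 13, takes VC(F)=(2, 0, 0) under max, adds 1 for P0 → (3, 0, 0)
E, invoked 8, takes VC(B)=(1, 0, 0), VC(C)=(0, 0, 2) under max, adds 1 for P2 → (1, 0, 3)
target: VC(G) = (0, 2, 1)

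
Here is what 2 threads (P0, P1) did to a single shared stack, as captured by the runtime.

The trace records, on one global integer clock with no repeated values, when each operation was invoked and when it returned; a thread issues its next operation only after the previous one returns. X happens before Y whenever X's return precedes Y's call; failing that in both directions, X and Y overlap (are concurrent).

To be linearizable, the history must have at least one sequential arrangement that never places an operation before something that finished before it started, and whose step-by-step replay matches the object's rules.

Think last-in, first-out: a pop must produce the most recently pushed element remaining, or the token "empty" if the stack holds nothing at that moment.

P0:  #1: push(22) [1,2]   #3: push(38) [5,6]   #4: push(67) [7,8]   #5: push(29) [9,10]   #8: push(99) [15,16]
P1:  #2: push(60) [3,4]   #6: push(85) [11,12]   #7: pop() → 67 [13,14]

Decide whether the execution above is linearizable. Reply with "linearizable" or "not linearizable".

the violation lands at event 14, #7's response at time 14: events 1..13 linearize, events 1..14 do not
a single order respects real time; the 7 completed stack operations fail replay along it
for example #1, #2, #3, #4, #5, #6, #7 fails at step 7: #7 pop() → 67 is not legal there

not linearizable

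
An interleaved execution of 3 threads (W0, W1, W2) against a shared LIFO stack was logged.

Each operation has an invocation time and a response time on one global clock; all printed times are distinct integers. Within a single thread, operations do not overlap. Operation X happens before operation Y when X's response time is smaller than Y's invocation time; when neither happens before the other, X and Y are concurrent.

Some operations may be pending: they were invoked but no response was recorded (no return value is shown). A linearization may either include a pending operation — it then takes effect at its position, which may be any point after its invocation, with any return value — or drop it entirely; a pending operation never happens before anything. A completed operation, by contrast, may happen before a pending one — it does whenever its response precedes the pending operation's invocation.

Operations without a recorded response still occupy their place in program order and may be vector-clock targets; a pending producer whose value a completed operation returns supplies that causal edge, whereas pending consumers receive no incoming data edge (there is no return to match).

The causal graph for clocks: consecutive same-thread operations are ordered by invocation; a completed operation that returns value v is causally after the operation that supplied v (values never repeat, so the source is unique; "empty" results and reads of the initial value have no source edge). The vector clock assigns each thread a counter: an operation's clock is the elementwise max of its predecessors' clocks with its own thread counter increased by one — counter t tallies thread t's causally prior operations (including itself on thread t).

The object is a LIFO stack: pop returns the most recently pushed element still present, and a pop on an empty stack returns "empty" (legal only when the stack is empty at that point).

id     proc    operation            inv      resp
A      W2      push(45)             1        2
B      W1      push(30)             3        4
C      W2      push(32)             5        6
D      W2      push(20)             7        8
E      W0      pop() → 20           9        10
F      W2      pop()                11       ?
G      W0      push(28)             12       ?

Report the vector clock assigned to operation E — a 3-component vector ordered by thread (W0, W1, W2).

(1, 0, 3)

A, invoked 1, has no incoming edges; only W2's bump applies → (0, 0, 1)
B, invoked 3, has no incoming edges; only W1's bump applies → (0, 1, 0)
merge at C (invoked 5): VC(A)=(0, 0, 1), own-thread bump on W2 → (0, 0, 2)
merge at D (invoked 7): VC(C)=(0, 0, 2), own-thread bump on W2 → (0, 0, 3)
merge at F (invoked 11): VC(D)=(0, 0, 3), own-thread bump on W2 → (0, 0, 4)
merge at E (invoked 9): VC(D)=(0, 0, 3), own-thread bump on W0 → (1, 0, 3)
merge at G (invoked 12): VC(E)=(1, 0, 3), own-thread bump on W0 → (2, 0, 3)
target: VC(E) = (1, 0, 3)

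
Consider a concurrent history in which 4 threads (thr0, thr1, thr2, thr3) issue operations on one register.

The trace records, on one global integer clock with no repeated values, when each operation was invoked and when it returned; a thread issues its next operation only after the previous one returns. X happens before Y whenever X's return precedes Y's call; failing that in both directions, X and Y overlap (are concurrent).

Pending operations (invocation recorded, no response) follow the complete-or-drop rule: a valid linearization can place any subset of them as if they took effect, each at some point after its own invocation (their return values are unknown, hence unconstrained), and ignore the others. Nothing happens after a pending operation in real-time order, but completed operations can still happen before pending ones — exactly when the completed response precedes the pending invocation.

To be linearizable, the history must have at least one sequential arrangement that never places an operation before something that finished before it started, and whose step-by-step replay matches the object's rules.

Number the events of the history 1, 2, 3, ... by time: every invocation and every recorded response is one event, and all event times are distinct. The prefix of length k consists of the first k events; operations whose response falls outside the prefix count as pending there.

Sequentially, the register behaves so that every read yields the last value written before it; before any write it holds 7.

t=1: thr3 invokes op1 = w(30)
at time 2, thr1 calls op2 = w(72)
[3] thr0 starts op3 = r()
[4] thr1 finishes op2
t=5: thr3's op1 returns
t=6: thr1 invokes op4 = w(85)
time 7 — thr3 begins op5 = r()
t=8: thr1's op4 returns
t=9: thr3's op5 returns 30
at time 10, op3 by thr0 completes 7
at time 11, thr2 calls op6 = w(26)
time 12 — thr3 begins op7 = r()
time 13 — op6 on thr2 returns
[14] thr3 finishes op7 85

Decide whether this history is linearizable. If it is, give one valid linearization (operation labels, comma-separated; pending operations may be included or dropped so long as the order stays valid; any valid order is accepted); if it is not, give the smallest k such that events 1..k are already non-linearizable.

linearizable — witness: op3, op2, op1, op5, op4, op7, op6

step 1: op3 r() → 7 — value 7
step 2: op2 w(72) — value 72
step 3: op1 w(30) — value 30
step 4: op5 r() → 30 — value 30
step 5: op4 w(85) — value 85
step 6: op7 r() → 85 — value 85
step 7: op6 w(26) — value 26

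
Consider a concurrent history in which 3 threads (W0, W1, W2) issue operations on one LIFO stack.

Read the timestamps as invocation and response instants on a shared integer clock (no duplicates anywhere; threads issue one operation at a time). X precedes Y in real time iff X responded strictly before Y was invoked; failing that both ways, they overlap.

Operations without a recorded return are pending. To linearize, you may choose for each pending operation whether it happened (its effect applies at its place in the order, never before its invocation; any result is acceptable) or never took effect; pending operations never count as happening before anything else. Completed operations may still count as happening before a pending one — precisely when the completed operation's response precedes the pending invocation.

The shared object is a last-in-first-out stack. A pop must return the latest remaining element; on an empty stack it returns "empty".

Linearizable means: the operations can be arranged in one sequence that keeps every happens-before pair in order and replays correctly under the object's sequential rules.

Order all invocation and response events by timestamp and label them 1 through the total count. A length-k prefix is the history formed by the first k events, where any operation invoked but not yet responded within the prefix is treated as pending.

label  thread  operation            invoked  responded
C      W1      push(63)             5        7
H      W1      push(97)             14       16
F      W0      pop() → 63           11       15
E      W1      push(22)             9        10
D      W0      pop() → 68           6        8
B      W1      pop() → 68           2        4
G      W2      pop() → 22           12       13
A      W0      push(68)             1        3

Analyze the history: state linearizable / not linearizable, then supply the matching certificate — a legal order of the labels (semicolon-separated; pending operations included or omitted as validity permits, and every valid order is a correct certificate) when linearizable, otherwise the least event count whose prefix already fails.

cut after 7 events: linearizable; cut after 8 events (D responds, time 8): not linearizable
checked exhaustively: 4 real-time-consistent orders of 4 completed operations, zero legal LIFO stack replays
e.g. A, B, C, D: illegal at step 4, since D pop() → 68 cannot apply there
e.g. A, B, D, C: illegal at step 3, since D pop() → 68 cannot apply there

not linearizable — minimal violating prefix: 8 events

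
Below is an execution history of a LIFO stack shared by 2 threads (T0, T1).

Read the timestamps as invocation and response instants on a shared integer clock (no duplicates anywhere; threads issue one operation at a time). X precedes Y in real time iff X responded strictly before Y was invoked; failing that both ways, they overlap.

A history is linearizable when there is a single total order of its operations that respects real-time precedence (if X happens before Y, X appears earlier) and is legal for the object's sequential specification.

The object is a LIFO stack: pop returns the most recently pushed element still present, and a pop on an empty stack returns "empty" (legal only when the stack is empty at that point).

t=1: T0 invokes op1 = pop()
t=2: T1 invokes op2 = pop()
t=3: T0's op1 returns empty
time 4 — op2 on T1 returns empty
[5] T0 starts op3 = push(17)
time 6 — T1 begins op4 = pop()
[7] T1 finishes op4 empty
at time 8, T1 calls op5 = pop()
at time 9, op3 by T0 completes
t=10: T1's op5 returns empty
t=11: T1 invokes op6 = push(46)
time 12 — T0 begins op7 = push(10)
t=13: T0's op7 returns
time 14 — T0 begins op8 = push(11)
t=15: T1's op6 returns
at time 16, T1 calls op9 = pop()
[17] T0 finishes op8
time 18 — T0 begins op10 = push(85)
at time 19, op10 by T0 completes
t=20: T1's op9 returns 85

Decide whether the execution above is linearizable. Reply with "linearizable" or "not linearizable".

a witness: op1, op2, op4, op5, op3, op6, op7, op8, op10, op9
1. op1 pop() → empty, leaving stack <>
2. op2 pop() → empty, leaving stack <>
3. op4 pop() → empty, leaving stack <>
4. op5 pop() → empty, leaving stack <>
5. op3 push(17), leaving stack <17>
6. op6 push(46), leaving stack <17,46>
7. op7 push(10), leaving stack <17,46,10>
8. op8 push(11), leaving stack <17,46,10,11>
9. op10 push(85), leaving stack <17,46,10,11,85>
10. op9 pop() → 85, leaving stack <17,46,10,11>

linearizable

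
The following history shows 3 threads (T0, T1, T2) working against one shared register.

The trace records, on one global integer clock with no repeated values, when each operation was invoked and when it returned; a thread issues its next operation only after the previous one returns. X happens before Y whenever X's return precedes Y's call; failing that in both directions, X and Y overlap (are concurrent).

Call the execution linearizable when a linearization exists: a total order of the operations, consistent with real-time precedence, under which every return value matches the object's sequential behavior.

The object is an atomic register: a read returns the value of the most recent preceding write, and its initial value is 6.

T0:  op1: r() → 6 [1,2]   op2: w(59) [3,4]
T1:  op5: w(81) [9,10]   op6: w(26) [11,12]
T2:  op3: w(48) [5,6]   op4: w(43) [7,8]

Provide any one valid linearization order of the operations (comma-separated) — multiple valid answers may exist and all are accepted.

step 1: op1 r() → 6 — value 6
step 2: op2 w(59) — value 59
step 3: op3 w(48) — value 48
step 4: op4 w(43) — value 43
step 5: op5 w(81) — value 81
step 6: op6 w(26) — value 26

op1, op2, op3, op4, op5, op6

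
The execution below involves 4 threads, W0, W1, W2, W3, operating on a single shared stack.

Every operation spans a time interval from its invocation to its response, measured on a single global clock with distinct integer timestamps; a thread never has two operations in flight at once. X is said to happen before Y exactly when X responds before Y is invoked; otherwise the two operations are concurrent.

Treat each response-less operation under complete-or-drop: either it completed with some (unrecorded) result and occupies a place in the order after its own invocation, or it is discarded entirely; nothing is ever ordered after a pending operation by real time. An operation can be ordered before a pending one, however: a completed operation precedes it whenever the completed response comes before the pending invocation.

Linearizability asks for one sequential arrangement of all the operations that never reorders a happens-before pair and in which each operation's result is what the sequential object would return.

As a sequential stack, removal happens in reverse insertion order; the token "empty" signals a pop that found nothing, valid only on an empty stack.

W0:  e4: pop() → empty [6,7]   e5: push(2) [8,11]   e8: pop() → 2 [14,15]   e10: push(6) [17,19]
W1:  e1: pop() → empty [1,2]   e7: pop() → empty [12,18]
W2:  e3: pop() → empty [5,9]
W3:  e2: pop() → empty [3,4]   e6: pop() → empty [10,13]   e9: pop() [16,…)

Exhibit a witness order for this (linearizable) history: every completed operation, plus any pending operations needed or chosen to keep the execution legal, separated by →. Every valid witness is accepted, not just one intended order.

step 1: e1 pop() → empty — stack <>
step 2: e2 pop() → empty — stack <>
step 3: e3 pop() → empty — stack <>
step 4: e4 pop() → empty — stack <>
step 5: e6 pop() → empty — stack <>
step 6: e5 push(2) — stack <2>
step 7: e8 pop() → 2 — stack <>
step 8: e7 pop() → empty — stack <>
step 9: e9 pop() (pending, included) — stack <>
step 10: e10 push(6) — stack <6>

e1 → e2 → e3 → e4 → e6 → e5 → e8 → e7 → e9 → e10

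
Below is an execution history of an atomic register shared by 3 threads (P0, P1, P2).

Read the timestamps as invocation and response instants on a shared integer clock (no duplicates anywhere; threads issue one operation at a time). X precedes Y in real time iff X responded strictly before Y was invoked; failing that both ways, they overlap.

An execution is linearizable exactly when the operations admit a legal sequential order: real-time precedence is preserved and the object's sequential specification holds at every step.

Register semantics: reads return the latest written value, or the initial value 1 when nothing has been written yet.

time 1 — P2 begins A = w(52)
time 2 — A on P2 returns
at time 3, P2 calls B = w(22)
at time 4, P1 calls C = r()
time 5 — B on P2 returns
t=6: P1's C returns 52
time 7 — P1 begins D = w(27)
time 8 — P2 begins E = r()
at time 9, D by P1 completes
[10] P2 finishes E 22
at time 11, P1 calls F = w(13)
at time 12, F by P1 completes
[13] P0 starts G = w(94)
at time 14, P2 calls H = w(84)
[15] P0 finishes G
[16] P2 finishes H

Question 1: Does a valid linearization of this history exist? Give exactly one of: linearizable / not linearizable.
linearizable

a witness: A, C, B, E, D, F, G, H
step 1: A w(52) — value 52
step 2: C r() → 52 — value 52
step 3: B w(22) — value 22
step 4: E r() → 22 — value 22
step 5: D w(27) — value 27
step 6: F w(13) — value 13
step 7: G w(94) — value 94
step 8: H w(84) — value 84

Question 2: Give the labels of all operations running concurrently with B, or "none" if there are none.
C

B spans [3,5]; an op avoiding the whole window 3..5 is ordered, any other is concurrent
A [1,2]: before
C [4,6]: concurrent
D [7,9]: after
E [8,10]: after
F [11,12]: after
G [13,15]: after
H [14,16]: after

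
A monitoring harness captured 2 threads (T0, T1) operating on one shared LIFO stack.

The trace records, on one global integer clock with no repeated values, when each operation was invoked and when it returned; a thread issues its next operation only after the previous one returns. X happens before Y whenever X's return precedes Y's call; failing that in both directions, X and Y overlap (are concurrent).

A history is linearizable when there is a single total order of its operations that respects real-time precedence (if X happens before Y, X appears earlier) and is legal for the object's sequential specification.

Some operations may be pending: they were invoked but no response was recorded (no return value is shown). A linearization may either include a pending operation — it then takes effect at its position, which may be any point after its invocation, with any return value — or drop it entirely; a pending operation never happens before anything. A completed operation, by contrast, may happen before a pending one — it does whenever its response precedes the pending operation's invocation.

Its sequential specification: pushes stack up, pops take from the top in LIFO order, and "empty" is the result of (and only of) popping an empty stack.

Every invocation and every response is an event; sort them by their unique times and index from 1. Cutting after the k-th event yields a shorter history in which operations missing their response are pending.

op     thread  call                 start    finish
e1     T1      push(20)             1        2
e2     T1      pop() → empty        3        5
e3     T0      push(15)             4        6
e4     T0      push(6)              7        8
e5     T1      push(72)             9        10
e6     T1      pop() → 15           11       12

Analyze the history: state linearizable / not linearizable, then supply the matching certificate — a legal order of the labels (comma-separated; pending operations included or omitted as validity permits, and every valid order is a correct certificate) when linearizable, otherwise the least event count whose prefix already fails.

not linearizable — minimal violating prefix: 5 events

cut after 4 events: linearizable; cut after 5 events (e2 responds, time 5): not linearizable
exhaustive check: the 2 completed LIFO stack ops admit one real-time order; illegal
no escape via the 1 pending operation (e3): every completion choice fails
sample order e1, e2 (pending dropped) stalls at step 2 — e2 pop() → empty has no legal effect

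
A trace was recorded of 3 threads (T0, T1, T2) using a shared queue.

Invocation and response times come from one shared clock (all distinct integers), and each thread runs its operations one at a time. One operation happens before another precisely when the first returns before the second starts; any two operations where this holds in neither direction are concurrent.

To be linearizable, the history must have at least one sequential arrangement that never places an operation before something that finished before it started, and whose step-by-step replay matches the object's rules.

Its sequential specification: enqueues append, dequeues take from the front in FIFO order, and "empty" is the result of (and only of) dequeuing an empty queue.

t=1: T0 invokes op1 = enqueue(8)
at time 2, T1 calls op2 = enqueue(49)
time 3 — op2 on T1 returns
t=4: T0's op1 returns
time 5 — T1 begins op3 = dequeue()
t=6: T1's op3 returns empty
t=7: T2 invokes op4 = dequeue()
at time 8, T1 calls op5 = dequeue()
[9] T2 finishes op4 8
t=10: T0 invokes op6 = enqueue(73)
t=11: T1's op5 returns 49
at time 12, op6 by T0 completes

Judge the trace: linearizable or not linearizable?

not linearizable

the violation lands at event 6, op3's response at time 6: events 1..5 linearize, events 1..6 do not
checked exhaustively: 2 real-time-consistent orders of 3 completed operations, zero legal queue replays
for example op1, op2, op3 fails at step 3: op3 dequeue() → empty is not legal there
for example op2, op1, op3 fails at step 3: op3 dequeue() → empty is not legal there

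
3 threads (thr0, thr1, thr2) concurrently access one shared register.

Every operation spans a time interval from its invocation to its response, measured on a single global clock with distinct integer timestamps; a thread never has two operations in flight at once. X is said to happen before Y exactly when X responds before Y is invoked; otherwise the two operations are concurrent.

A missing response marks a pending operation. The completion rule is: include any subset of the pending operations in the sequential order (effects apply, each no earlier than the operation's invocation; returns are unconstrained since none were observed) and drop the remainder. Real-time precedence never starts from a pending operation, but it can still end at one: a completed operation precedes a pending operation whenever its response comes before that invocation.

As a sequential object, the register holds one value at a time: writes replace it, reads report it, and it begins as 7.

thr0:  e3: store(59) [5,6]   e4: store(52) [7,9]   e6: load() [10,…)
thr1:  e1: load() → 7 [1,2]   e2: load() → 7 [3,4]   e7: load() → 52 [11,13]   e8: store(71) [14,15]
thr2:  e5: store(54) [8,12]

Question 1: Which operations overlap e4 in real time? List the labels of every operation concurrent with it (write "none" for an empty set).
e5

e4 spans [7,9]; an op avoiding the whole window 7..9 is ordered, any other is concurrent
e1 [1,2]: before
e2 [3,4]: before
e3 [5,6]: before
e5 [8,12]: concurrent
e6 [10,…): after
e7 [11,13]: after
e8 [14,15]: after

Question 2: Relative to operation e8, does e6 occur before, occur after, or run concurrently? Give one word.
concurrent

e6 spans [10,…), e8 spans [14,15]
the intervals overlap in both directions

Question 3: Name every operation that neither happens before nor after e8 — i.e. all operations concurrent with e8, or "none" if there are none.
e6

overlap test against e8 [14,15]: concurrent iff the interval meets 14..15
e1 [1,2]: before
e2 [3,4]: before
e3 [5,6]: before
e4 [7,9]: before
e5 [8,12]: before
e6 [10,…): concurrent
e7 [11,13]: before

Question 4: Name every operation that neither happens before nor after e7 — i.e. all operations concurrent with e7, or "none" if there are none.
e5, e6

e7 spans [11,13]: anything still running between times 11 and 13 counts as concurrent
e1 [1,2]: before
e2 [3,4]: before
e3 [5,6]: before
e4 [7,9]: before
e5 [8,12]: concurrent
e6 [10,…): concurrent
e8 [14,15]: after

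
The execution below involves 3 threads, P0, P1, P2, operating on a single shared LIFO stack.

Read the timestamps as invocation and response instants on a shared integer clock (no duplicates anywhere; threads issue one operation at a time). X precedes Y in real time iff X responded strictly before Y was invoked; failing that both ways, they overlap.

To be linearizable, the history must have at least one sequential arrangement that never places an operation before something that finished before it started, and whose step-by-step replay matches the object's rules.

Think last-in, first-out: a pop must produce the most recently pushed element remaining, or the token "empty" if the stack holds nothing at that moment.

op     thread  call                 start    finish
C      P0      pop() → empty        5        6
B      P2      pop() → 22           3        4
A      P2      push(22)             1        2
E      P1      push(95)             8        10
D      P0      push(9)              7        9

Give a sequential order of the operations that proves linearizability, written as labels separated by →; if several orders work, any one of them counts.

after step 1 (A push(22)): stack <22>
after step 2 (B pop() → 22): stack <>
after step 3 (C pop() → empty): stack <>
after step 4 (D push(9)): stack <9>
after step 5 (E push(95)): stack <9,95>

A → B → C → D → E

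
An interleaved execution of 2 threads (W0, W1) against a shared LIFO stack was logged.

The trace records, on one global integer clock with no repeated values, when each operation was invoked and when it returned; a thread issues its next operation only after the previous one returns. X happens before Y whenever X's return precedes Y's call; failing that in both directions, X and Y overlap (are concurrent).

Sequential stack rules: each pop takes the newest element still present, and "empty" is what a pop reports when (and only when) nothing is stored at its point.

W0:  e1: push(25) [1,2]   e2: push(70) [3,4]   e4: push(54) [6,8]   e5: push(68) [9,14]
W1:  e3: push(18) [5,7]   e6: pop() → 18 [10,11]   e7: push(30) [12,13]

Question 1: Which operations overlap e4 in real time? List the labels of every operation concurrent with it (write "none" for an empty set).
e4 spans [6,8]: anything still running between times 6 and 8 counts as concurrent
e1 [1,2]: before
e2 [3,4]: before
e3 [5,7]: concurrent
e5 [9,14]: after
e6 [10,11]: after
e7 [12,13]: after

e3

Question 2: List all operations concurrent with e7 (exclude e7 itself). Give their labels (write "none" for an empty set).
concurrent with e7 ([12,13]): every op whose interval crosses 12..13
e1 [1,2]: before
e2 [3,4]: before
e3 [5,7]: before
e4 [6,8]: before
e5 [9,14]: concurrent
e6 [10,11]: before

e5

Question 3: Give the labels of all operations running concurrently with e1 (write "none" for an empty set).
e1 spans [1,2]; an op avoiding the whole window 1..2 is ordered, any other is concurrent
e2 [3,4]: after
e3 [5,7]: after
e4 [6,8]: after
e5 [9,14]: after
e6 [10,11]: after
e7 [12,13]: after

none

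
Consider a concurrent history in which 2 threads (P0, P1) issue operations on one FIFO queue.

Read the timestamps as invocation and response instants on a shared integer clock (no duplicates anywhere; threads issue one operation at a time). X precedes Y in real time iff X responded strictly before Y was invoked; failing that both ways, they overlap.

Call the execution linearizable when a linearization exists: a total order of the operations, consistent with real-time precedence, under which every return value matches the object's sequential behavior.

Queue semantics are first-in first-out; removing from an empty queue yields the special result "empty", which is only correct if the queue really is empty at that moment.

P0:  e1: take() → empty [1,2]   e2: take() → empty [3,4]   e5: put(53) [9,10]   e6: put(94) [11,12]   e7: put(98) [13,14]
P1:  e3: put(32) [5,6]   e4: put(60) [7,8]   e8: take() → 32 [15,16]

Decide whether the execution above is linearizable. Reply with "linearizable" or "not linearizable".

linearizable

a witness: e1, e2, e3, e4, e5, e6, e7, e8
after step 1 (e1 take() → empty): queue <>
after step 2 (e2 take() → empty): queue <>
after step 3 (e3 put(32)): queue <32>
after step 4 (e4 put(60)): queue <32,60>
after step 5 (e5 put(53)): queue <32,60,53>
after step 6 (e6 put(94)): queue <32,60,53,94>
after step 7 (e7 put(98)): queue <32,60,53,94,98>
after step 8 (e8 take() → 32): queue <60,53,94,98>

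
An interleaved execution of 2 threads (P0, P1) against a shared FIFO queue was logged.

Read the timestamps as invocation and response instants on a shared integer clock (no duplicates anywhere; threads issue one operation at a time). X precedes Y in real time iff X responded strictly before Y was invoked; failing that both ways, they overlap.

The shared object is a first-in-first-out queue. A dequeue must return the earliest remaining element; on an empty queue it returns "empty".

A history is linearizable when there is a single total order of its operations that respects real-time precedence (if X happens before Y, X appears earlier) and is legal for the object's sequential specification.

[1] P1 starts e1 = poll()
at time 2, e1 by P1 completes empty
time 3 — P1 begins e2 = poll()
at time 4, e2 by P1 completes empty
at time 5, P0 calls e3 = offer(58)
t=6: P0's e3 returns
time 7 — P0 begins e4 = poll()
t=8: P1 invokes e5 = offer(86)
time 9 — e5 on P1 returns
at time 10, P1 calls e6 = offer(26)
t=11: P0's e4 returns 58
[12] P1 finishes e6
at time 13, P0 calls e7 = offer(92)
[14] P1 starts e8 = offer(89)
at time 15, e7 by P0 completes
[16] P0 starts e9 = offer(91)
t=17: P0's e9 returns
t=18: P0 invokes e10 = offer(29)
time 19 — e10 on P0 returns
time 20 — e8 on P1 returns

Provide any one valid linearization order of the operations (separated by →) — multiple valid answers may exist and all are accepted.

1. e1 poll() → empty, leaving queue <>
2. e2 poll() → empty, leaving queue <>
3. e3 offer(58), leaving queue <58>
4. e4 poll() → 58, leaving queue <>
5. e5 offer(86), leaving queue <86>
6. e6 offer(26), leaving queue <86,26>
7. e7 offer(92), leaving queue <86,26,92>
8. e8 offer(89), leaving queue <86,26,92,89>
9. e9 offer(91), leaving queue <86,26,92,89,91>
10. e10 offer(29), leaving queue <86,26,92,89,91,29>

e1 → e2 → e3 → e4 → e5 → e6 → e7 → e8 → e9 → e10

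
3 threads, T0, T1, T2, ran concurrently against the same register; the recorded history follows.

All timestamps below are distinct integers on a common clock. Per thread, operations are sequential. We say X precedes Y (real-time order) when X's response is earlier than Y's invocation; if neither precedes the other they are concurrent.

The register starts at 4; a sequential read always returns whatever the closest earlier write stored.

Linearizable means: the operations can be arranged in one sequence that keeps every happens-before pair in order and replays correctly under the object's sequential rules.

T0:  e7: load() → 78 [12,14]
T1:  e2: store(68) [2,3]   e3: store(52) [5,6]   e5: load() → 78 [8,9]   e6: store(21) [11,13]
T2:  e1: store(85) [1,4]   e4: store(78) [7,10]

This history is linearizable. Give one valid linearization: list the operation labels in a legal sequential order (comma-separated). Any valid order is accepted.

after step 1 (e1 store(85)): value 85
after step 2 (e2 store(68)): value 68
after step 3 (e3 store(52)): value 52
after step 4 (e4 store(78)): value 78
after step 5 (e5 load() → 78): value 78
after step 6 (e7 load() → 78): value 78
after step 7 (e6 store(21)): value 21

e1, e2, e3, e4, e5, e7, e6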